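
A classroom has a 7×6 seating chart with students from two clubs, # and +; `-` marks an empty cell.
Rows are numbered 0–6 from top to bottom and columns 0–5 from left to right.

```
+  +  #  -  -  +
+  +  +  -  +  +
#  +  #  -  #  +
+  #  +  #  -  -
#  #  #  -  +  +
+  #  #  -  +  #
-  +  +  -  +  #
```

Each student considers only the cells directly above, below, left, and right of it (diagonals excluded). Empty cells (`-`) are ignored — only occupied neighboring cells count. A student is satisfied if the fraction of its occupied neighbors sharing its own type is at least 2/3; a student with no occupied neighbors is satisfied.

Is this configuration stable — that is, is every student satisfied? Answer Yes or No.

No

Row 0: (0,0)+ 2/2 ok · (0,1)+ 2/3 ok · (0,2)# 0/2 unhappy · (0,5)+ 1/1 ok
Row 1: (1,0)+ 2/3 ok · (1,1)+ 4/4 ok · (1,2)+ 1/3 unhappy · (1,4)+ 1/2 unhappy · (1,5)+ 3/3 ok
Row 2: (2,0)# 0/3 unhappy · (2,1)+ 1/4 unhappy · (2,2)# 0/3 unhappy · (2,4)# 0/2 unhappy · (2,5)+ 1/2 unhappy
Row 3: (3,0)+ 0/3 unhappy · (3,1)# 1/4 unhappy · (3,2)+ 0/4 unhappy · (3,3)# 0/1 unhappy
Row 4: (4,0)# 1/3 unhappy · (4,1)# 4/4 ok · (4,2)# 2/3 ok · (4,4)+ 2/2 ok · (4,5)+ 1/2 unhappy
Row 5: (5,0)+ 0/2 unhappy · (5,1)# 2/4 unhappy · (5,2)# 2/3 ok · (5,4)+ 2/3 ok · (5,5)# 1/3 unhappy
Row 6: (6,1)+ 1/2 unhappy · (6,2)+ 1/2 unhappy · (6,4)+ 1/2 unhappy · (6,5)# 1/2 unhappy
For instance (0,2) has only 0/2 same-type neighbors, below 2/3.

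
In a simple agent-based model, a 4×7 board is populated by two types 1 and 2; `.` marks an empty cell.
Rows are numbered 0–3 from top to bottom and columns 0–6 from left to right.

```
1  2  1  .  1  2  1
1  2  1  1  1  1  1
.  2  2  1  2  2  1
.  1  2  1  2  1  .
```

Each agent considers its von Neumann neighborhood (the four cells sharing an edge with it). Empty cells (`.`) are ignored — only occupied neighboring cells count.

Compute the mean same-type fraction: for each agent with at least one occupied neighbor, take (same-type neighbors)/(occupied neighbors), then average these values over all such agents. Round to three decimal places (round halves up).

0.458

Row 0: (0,0)1 1/2 · (0,1)2 1/3 · (0,2)1 1/2 · (0,4)1 1/2 · (0,5)2 0/3 · (0,6)1 1/2
Row 1: (1,0)1 1/2 · (1,1)2 2/4 · (1,2)1 2/4 · (1,3)1 3/3 · (1,4)1 3/4 · (1,5)1 2/4 · (1,6)1 3/3
Row 2: (2,1)2 2/3 · (2,2)2 2/4 · (2,3)1 2/4 · (2,4)2 2/4 · (2,5)2 1/4 · (2,6)1 1/2
Row 3: (3,1)1 0/2 · (3,2)2 1/3 · (3,3)1 1/3 · (3,4)2 1/3 · (3,5)1 0/2
Sum over 24 agents: 1/2 + 1/3 + 1/2 + 1/2 + 0/3 + 1/2 + 1/2 + 2/4 + 2/4 + 3/3 + 3/4 + 2/4 + 3/3 + 2/3 + 2/4 + 2/4 + 2/4 + 1/4 + 1/2 + 0/2 + 1/3 + 1/3 + 1/3 + 0/2 = 11; mean = 11 ÷ 24 = 11/24 = 0.458333… → 0.458.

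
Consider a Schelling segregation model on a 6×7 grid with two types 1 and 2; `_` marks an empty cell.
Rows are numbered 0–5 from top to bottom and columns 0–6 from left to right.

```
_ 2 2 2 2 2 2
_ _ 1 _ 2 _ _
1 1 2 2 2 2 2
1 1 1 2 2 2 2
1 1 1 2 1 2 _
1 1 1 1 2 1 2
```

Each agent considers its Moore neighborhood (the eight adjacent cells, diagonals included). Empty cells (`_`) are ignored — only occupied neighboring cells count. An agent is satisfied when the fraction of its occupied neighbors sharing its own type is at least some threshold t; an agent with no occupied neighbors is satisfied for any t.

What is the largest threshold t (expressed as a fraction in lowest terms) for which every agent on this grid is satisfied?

Row 0: (0,1)2 1/2 · (0,2)2 2/3 · (0,3)2 3/4 · (0,4)2 3/3 · (0,5)2 3/3 · (0,6)2 1/1
Row 1: (1,2)1 1/6 · (1,4)2 6/6
Row 2: (2,0)1 3/3 · (2,1)1 5/6 · (2,2)2 2/6 · (2,3)2 5/7 · (2,4)2 6/6 · (2,5)2 6/6 · (2,6)2 3/3
Row 3: (3,0)1 5/5 · (3,1)1 7/8 · (3,2)1 4/8 · (3,3)2 5/8 · (3,4)2 7/8 · (3,5)2 6/7 · (3,6)2 4/4
Row 4: (4,0)1 5/5 · (4,1)1 8/8 · (4,2)1 6/8 · (4,3)2 3/8 · (4,4)1 2/8 · (4,5)2 5/7
Row 5: (5,0)1 3/3 · (5,1)1 5/5 · (5,2)1 4/5 · (5,3)1 3/5 · (5,4)2 2/5 · (5,5)1 1/4 · (5,6)2 1/2
The smallest same-type fraction is 1/6 at (1,2), which reduces to 1/6. Any threshold above that leaves this agent unsatisfied.

1/6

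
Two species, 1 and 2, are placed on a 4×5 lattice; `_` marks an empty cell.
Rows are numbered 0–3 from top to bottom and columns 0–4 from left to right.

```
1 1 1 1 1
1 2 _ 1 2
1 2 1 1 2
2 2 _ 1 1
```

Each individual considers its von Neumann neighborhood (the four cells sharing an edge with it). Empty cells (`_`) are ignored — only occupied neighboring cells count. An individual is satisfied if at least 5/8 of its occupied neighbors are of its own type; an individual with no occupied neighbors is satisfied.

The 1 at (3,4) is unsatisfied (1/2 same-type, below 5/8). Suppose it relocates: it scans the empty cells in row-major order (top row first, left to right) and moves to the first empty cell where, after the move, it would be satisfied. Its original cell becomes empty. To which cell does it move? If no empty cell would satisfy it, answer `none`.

(1,2)

Vacating (3,4). Empty cells in order:
  (1,2): 3/4 same-type → satisfied — stop here.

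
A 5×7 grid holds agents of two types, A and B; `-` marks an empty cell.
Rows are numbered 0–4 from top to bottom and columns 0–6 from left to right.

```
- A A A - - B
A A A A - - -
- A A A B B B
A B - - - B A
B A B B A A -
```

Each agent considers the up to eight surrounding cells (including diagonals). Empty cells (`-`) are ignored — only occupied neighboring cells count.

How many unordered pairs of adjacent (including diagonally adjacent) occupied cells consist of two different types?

Scan each occupied cell's neighbors to the right and below (and the two forward diagonals) so each pair is counted once.
From row 0: 0 unlike of 10 pairs (running 0/10).
From row 1: 1 unlike of 12 pairs (running 1/22).
From row 2: 5 unlike of 13 pairs (running 6/35).
From row 3: 6 unlike of 10 pairs (running 12/45).
From row 4: 3 unlike of 5 pairs (running 15/50).
Total adjacent occupied pairs: 50; unlike-type pairs: 15.

15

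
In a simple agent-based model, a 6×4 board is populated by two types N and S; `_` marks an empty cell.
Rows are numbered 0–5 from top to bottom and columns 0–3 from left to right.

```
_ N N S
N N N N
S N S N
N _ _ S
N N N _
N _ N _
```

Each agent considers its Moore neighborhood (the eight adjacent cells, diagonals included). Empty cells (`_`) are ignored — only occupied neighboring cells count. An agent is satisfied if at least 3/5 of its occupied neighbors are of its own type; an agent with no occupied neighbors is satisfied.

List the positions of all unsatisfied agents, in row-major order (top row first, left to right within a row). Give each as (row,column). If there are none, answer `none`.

(0,1)N 4/4 ok
(0,2)N 4/5 ok
(0,3)S 0/3 unhappy
(1,0)N 3/4 ok
(1,1)N 5/7 ok
(1,2)N 6/8 ok
(1,3)N 3/5 ok
(2,0)S 0/4 unhappy
(2,1)N 4/6 ok
(2,2)S 1/6 unhappy
(2,3)N 2/4 unhappy
(3,0)N 3/4 ok
(3,3)S 1/3 unhappy
(4,0)N 3/3 ok
(4,1)N 5/5 ok
(4,2)N 2/3 ok
(5,0)N 2/2 ok
(5,2)N 2/2 ok

(0,3), (2,0), (2,2), (2,3), (3,3)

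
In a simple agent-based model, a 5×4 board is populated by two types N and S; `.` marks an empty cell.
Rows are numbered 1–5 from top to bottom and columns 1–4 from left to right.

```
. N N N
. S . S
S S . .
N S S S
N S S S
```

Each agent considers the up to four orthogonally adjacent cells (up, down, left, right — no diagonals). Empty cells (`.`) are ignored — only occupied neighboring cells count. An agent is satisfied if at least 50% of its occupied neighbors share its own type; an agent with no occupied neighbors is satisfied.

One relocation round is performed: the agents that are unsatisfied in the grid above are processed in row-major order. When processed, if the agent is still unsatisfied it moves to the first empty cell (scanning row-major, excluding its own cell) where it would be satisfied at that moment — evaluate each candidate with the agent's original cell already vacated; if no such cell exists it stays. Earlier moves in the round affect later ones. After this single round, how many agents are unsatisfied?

Initially unsatisfied (in order): (2,4), (4,1).
  (2,4) → (2,1).
  (4,1) → (1,1).
Resulting grid:
N N N N
S S . .
S S . .
. S S S
N S S S
Unsatisfied now: (5,1).

1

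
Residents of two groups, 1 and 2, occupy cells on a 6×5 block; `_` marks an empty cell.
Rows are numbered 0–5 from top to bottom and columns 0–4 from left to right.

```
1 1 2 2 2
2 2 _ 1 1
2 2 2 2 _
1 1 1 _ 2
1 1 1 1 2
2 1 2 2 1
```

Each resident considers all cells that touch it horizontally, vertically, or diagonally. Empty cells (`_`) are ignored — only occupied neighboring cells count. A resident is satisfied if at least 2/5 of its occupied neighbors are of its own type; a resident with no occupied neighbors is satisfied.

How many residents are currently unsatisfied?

(0,0)1 1/3 unhappy
(0,1)1 1/4 unhappy
(0,2)2 2/4 ok
(0,3)2 2/4 ok
(0,4)2 1/3 unhappy
(1,0)2 3/5 ok
(1,1)2 5/7 ok
(1,3)1 1/6 unhappy
(1,4)1 1/4 unhappy
(2,0)2 3/5 ok
(2,1)2 4/7 ok
(2,2)2 3/6 ok
(2,3)2 2/5 ok
(3,0)1 3/5 ok
(3,1)1 5/8 ok
(3,2)1 4/7 ok
(3,4)2 2/3 ok
(4,0)1 4/5 ok
(4,1)1 6/8 ok
(4,2)1 5/7 ok
(4,3)1 3/7 ok
(4,4)2 2/4 ok
(5,0)2 0/3 unhappy
(5,1)1 3/5 ok
(5,2)2 1/5 unhappy
(5,3)2 2/5 ok
(5,4)1 1/3 unhappy
Unsatisfied: (0,0), (0,1), (0,4), (1,3), (1,4), (5,0), (5,2), (5,4) — 8 in total.

8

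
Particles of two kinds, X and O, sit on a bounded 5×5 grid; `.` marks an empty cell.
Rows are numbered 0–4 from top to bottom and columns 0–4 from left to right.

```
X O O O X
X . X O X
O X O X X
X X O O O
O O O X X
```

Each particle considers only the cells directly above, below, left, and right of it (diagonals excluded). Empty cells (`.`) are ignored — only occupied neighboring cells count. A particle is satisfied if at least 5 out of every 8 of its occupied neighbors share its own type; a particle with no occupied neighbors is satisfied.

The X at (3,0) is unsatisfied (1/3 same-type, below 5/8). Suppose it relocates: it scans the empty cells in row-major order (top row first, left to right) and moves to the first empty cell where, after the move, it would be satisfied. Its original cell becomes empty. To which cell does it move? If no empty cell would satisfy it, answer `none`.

Vacating (3,0). Empty cells in order:
  (1,1): 3/4 same-type → satisfied — stop here.

(1,1)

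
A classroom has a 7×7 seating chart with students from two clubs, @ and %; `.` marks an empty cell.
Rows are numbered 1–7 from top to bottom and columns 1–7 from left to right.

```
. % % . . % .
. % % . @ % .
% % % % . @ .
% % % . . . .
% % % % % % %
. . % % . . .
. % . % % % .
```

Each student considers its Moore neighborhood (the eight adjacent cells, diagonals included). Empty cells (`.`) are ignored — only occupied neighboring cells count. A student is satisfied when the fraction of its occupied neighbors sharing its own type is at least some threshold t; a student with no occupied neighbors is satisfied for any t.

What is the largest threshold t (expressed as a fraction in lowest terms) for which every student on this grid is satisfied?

1/4

(1,2)% 3/3
(1,3)% 3/3
(1,6)% 1/2
(2,2)% 6/6
(2,3)% 6/6
(2,5)@ 1/4
(2,6)% 1/3
(3,1)% 4/4
(3,2)% 7/7
(3,3)% 6/6
(3,4)% 3/4
(3,6)@ 1/2
(4,1)% 5/5
(4,2)% 8/8
(4,3)% 7/7
(5,1)% 3/3
(5,2)% 6/6
(5,3)% 6/6
(5,4)% 5/5
(5,5)% 3/3
(5,6)% 2/2
(5,7)% 1/1
(6,3)% 6/6
(6,4)% 6/6
(7,2)% 1/1
(7,4)% 3/3
(7,5)% 3/3
(7,6)% 1/1
The smallest same-type fraction is 1/4 at (2,5), which reduces to 1/4. Any threshold above that leaves this student unsatisfied.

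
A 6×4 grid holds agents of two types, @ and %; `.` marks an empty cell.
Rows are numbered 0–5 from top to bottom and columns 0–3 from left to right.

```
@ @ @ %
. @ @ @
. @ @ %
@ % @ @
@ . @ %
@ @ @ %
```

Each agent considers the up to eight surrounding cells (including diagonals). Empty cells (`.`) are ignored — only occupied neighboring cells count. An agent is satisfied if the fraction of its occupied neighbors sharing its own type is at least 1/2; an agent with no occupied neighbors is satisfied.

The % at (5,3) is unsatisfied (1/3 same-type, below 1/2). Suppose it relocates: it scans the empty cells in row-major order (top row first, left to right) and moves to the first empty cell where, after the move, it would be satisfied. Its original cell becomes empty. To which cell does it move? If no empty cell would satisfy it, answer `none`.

Vacating (5,3). Empty cells in order:
  (1,0): 0/4 same-type → still unsatisfied.
  (2,0): 1/4 same-type → still unsatisfied.
  (4,1): 1/8 same-type → still unsatisfied.

none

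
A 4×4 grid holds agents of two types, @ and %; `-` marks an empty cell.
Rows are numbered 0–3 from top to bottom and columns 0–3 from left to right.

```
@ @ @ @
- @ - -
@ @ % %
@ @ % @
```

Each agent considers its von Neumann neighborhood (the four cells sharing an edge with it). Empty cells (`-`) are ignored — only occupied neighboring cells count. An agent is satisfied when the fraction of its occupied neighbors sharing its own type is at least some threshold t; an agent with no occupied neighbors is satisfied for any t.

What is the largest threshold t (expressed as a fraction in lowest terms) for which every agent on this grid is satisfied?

0/1

(0,0)@ 1/1
(0,1)@ 3/3
(0,2)@ 2/2
(0,3)@ 1/1
(1,1)@ 2/2
(2,0)@ 2/2
(2,1)@ 3/4
(2,2)% 2/3
(2,3)% 1/2
(3,0)@ 2/2
(3,1)@ 2/3
(3,2)% 1/3
(3,3)@ 0/2
The smallest same-type fraction is 0/2 at (3,3), which reduces to 0/1. Any threshold above that leaves this agent unsatisfied.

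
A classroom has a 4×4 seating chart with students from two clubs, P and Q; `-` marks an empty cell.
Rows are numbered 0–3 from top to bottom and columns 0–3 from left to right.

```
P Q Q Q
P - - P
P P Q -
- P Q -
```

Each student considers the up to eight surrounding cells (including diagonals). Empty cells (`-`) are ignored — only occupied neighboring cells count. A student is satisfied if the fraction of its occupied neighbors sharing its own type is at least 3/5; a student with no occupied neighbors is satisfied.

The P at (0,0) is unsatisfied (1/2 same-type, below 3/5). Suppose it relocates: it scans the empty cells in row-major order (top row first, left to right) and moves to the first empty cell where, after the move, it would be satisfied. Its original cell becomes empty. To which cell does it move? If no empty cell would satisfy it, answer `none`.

Vacating (0,0). Empty cells in order:
  (1,1): 3/6 same-type → still unsatisfied.
  (1,2): 2/6 same-type → still unsatisfied.
  (2,3): 1/3 same-type → still unsatisfied.
  (3,0): 3/3 same-type → satisfied — stop here.

(3,0)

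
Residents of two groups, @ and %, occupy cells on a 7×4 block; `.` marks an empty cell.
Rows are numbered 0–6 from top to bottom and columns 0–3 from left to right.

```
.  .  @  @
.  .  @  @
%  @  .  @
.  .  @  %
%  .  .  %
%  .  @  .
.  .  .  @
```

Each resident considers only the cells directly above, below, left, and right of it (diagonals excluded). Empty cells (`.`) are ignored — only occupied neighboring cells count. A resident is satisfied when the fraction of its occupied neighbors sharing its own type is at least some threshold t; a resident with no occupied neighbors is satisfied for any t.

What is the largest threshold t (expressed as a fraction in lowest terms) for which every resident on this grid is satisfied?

(0,2)@ 2/2
(0,3)@ 2/2
(1,2)@ 2/2
(1,3)@ 3/3
(2,0)% 0/1
(2,1)@ 0/1
(2,3)@ 1/2
(3,2)@ 0/1
(3,3)% 1/3
(4,0)% 1/1
(4,3)% 1/1
(5,0)% 1/1
(5,2)@ — no occupied neighbors
(6,3)@ — no occupied neighbors
The smallest same-type fraction is 0/1 at (2,0), which reduces to 0/1. Any threshold above that leaves this resident unsatisfied.

0/1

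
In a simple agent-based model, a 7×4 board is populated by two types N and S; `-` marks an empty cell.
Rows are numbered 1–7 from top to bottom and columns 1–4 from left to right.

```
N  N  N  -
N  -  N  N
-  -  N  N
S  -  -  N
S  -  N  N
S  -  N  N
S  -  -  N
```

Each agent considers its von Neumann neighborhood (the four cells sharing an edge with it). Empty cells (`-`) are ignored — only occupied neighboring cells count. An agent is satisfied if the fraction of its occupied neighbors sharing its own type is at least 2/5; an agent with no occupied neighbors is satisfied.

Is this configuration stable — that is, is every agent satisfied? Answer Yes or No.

Row 1: (1,1)N 2/2 satisfied · (1,2)N 2/2 satisfied · (1,3)N 2/2 satisfied
Row 2: (2,1)N 1/1 satisfied · (2,3)N 3/3 satisfied · (2,4)N 2/2 satisfied
Row 3: (3,3)N 2/2 satisfied · (3,4)N 3/3 satisfied
Row 4: (4,1)S 1/1 satisfied · (4,4)N 2/2 satisfied
Row 5: (5,1)S 2/2 satisfied · (5,3)N 2/2 satisfied · (5,4)N 3/3 satisfied
Row 6: (6,1)S 2/2 satisfied · (6,3)N 2/2 satisfied · (6,4)N 3/3 satisfied
Row 7: (7,1)S 1/1 satisfied · (7,4)N 1/1 satisfied
All meet the threshold, so the configuration is stable.

Yes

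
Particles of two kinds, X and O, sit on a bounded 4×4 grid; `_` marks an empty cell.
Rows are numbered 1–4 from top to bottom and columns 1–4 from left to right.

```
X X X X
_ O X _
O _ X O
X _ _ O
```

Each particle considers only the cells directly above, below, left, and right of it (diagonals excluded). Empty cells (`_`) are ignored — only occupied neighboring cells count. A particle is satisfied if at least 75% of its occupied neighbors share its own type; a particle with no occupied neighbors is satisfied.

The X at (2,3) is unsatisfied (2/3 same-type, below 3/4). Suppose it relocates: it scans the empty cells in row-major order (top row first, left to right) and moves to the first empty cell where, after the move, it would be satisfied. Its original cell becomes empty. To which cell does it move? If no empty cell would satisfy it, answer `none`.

(4,2)

Vacating (2,3). Empty cells in order:
  (2,1): 1/3 same-type → still unsatisfied.
  (2,4): 1/2 same-type → still unsatisfied.
  (3,2): 1/3 same-type → still unsatisfied.
  (4,2): 1/1 same-type → satisfied — stop here.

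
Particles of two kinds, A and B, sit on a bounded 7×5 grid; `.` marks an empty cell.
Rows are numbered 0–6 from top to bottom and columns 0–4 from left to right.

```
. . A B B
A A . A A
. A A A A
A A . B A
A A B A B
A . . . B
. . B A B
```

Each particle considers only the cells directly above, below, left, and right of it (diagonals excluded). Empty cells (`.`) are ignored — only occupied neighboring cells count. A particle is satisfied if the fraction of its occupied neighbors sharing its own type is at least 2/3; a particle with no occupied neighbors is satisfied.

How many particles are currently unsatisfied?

Row 0: (0,2)A 0/1 ✗ · (0,3)B 1/3 ✗ · (0,4)B 1/2 ✗
Row 1: (1,0)A 1/1 ✓ · (1,1)A 2/2 ✓ · (1,3)A 2/3 ✓ · (1,4)A 2/3 ✓
Row 2: (2,1)A 3/3 ✓ · (2,2)A 2/2 ✓ · (2,3)A 3/4 ✓ · (2,4)A 3/3 ✓
Row 3: (3,0)A 2/2 ✓ · (3,1)A 3/3 ✓ · (3,3)B 0/3 ✗ · (3,4)A 1/3 ✗
Row 4: (4,0)A 3/3 ✓ · (4,1)A 2/3 ✓ · (4,2)B 0/2 ✗ · (4,3)A 0/3 ✗ · (4,4)B 1/3 ✗
Row 5: (5,0)A 1/1 ✓ · (5,4)B 2/2 ✓
Row 6: (6,2)B 0/1 ✗ · (6,3)A 0/2 ✗ · (6,4)B 1/2 ✗
Unsatisfied: (0,2), (0,3), (0,4), (3,3), (3,4), (4,2), (4,3), (4,4), (6,2), (6,3), (6,4) — 11 in total.

11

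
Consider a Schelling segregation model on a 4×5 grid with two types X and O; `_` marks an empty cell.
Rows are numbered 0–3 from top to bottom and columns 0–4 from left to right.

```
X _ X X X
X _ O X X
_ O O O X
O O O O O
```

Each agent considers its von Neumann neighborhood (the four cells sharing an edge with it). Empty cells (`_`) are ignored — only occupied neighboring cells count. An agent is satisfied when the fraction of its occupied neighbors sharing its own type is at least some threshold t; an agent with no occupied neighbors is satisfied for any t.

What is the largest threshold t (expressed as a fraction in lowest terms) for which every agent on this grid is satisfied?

(0,0)X 1/1
(0,2)X 1/2
(0,3)X 3/3
(0,4)X 2/2
(1,0)X 1/1
(1,2)O 1/3
(1,3)X 2/4
(1,4)X 3/3
(2,1)O 2/2
(2,2)O 4/4
(2,3)O 2/4
(2,4)X 1/3
(3,0)O 1/1
(3,1)O 3/3
(3,2)O 3/3
(3,3)O 3/3
(3,4)O 1/2
The smallest same-type fraction is 1/3 at (1,2), which reduces to 1/3. Any threshold above that leaves this agent unsatisfied.

1/3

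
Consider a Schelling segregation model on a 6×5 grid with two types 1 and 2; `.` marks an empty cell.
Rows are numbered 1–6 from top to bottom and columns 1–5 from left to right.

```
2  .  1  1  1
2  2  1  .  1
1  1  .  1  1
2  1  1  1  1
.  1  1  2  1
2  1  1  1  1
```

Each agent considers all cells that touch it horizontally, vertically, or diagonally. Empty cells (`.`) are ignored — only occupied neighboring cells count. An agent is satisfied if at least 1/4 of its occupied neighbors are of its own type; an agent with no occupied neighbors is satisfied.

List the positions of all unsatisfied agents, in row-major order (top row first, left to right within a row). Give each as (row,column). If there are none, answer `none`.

Row 1: (1,1)2 2/2 satisfied · (1,3)1 2/3 satisfied · (1,4)1 4/4 satisfied · (1,5)1 2/2 satisfied
Row 2: (2,1)2 2/4 satisfied · (2,2)2 2/6 satisfied · (2,3)1 4/5 satisfied · (2,5)1 4/4 satisfied
Row 3: (3,1)1 2/5 satisfied · (3,2)1 4/7 satisfied · (3,4)1 6/6 satisfied · (3,5)1 4/4 satisfied
Row 4: (4,1)2 0/4 not · (4,2)1 5/6 satisfied · (4,3)1 6/7 satisfied · (4,4)1 6/7 satisfied · (4,5)1 4/5 satisfied
Row 5: (5,2)1 5/7 satisfied · (5,3)1 7/8 satisfied · (5,4)2 0/8 not · (5,5)1 4/5 satisfied
Row 6: (6,1)2 0/2 not · (6,2)1 3/4 satisfied · (6,3)1 4/5 satisfied · (6,4)1 4/5 satisfied · (6,5)1 2/3 satisfied

(4,1), (5,4), (6,1)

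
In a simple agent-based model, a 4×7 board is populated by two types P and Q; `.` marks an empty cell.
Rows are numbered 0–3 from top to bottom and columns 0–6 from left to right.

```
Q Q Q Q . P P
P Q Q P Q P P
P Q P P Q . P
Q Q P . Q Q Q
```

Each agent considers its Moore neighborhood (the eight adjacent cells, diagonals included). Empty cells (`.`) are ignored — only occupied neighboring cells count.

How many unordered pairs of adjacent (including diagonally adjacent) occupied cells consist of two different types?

Scan each occupied cell's neighbors to the right and below (and the two forward diagonals) so each pair is counted once.
Row 0: Q(0,0)–Q(0,1)= Q(0,0)–P(1,0)≠ Q(0,0)–Q(1,1)= Q(0,1)–Q(0,2)= Q(0,1)–Q(1,1)= Q(0,1)–Q(1,2)= Q(0,1)–P(1,0)≠ Q(0,2)–Q(0,3)= Q(0,2)–Q(1,2)= Q(0,2)–P(1,3)≠ Q(0,2)–Q(1,1)= Q(0,3)–P(1,3)≠ Q(0,3)–Q(1,4)= Q(0,3)–Q(1,2)= P(0,5)–P(0,6)= P(0,5)–P(1,5)= P(0,5)–P(1,6)= P(0,5)–Q(1,4)≠ P(0,6)–P(1,6)= P(0,6)–P(1,5)=  → 5/20 unlike.
Row 1: P(1,0)–Q(1,1)≠ P(1,0)–P(2,0)= P(1,0)–Q(2,1)≠ Q(1,1)–Q(1,2)= Q(1,1)–Q(2,1)= Q(1,1)–P(2,2)≠ Q(1,1)–P(2,0)≠ Q(1,2)–P(1,3)≠ Q(1,2)–P(2,2)≠ Q(1,2)–P(2,3)≠ Q(1,2)–Q(2,1)= P(1,3)–Q(1,4)≠ P(1,3)–P(2,3)= P(1,3)–Q(2,4)≠ P(1,3)–P(2,2)= Q(1,4)–P(1,5)≠ Q(1,4)–Q(2,4)= Q(1,4)–P(2,3)≠ P(1,5)–P(1,6)= P(1,5)–P(2,6)= P(1,5)–Q(2,4)≠ P(1,6)–P(2,6)=  → 12/22 unlike.
Row 2: P(2,0)–Q(2,1)≠ P(2,0)–Q(3,0)≠ P(2,0)–Q(3,1)≠ Q(2,1)–P(2,2)≠ Q(2,1)–Q(3,1)= Q(2,1)–P(3,2)≠ Q(2,1)–Q(3,0)= P(2,2)–P(2,3)= P(2,2)–P(3,2)= P(2,2)–Q(3,1)≠ P(2,3)–Q(2,4)≠ P(2,3)–Q(3,4)≠ P(2,3)–P(3,2)= Q(2,4)–Q(3,4)= Q(2,4)–Q(3,5)= P(2,6)–Q(3,6)≠ P(2,6)–Q(3,5)≠  → 10/17 unlike.
Row 3: Q(3,0)–Q(3,1)= Q(3,1)–P(3,2)≠ Q(3,4)–Q(3,5)= Q(3,5)–Q(3,6)=  → 1/4 unlike.
Total adjacent occupied pairs: 63; unlike-type pairs: 28.

28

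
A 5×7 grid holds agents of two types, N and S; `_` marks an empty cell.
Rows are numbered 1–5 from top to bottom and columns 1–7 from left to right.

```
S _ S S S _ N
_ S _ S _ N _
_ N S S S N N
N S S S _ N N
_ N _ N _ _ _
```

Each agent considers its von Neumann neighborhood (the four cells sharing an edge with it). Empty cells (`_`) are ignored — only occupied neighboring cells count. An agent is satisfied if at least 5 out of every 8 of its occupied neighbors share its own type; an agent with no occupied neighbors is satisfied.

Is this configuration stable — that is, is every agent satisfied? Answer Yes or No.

No

(1,1)S 0/0 satisfied
(1,3)S 1/1 satisfied
(1,4)S 3/3 satisfied
(1,5)S 1/1 satisfied
(1,7)N 0/0 satisfied
(2,2)S 0/1 not
(2,4)S 2/2 satisfied
(2,6)N 1/1 satisfied
(3,2)N 0/3 not
(3,3)S 2/3 satisfied
(3,4)S 4/4 satisfied
(3,5)S 1/2 not
(3,6)N 3/4 satisfied
(3,7)N 2/2 satisfied
(4,1)N 0/1 not
(4,2)S 1/4 not
(4,3)S 3/3 satisfied
(4,4)S 2/3 satisfied
(4,6)N 2/2 satisfied
(4,7)N 2/2 satisfied
(5,2)N 0/1 not
(5,4)N 0/1 not
For instance (2,2) has only 0/1 same-type neighbors, below 5/8.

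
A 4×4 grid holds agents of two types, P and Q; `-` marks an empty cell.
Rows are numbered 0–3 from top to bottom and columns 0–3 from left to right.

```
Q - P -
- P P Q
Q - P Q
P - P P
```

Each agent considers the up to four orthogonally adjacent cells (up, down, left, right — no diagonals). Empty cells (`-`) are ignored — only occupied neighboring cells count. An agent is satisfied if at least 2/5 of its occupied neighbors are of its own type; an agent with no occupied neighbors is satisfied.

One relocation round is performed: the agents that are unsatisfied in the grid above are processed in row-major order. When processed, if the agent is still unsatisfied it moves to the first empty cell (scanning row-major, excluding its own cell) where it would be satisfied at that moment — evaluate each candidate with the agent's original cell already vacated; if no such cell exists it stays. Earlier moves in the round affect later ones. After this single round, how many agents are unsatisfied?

0

Initially unsatisfied (in order): (2,0), (2,3), (3,0).
  (2,0) → (0,3).
  (2,3) → (1,0).
  (3,0): now satisfied by earlier moves; stays.
Resulting grid:
Q - P Q
Q P P Q
- - P -
P - P P
All satisfied now.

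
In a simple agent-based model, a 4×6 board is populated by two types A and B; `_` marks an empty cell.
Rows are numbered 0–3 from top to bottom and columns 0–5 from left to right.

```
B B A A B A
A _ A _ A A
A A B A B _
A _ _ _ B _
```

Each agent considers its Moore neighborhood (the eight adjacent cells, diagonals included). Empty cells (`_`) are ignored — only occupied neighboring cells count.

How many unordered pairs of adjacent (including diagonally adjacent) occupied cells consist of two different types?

Scan each occupied cell's neighbors to the right and below (and the two forward diagonals) so each pair is counted once.
From row 0: 8 unlike of 15 pairs (running 8/15).
From row 1: 3 unlike of 9 pairs (running 11/24).
From row 2: 4 unlike of 8 pairs (running 15/32).
Total adjacent occupied pairs: 32; unlike-type pairs: 15.

15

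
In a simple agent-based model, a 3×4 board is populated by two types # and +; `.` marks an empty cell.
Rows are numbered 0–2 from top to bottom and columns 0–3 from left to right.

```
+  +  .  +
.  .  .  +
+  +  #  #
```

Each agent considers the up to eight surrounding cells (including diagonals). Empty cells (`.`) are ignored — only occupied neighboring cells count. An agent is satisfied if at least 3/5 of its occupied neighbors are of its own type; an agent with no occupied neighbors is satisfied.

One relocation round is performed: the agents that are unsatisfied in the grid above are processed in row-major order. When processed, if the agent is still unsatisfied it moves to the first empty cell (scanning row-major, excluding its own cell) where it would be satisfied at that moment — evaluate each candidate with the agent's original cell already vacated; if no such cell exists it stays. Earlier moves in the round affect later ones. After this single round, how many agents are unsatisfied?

0

Initially unsatisfied (in order): (1,3), (2,1), (2,2), (2,3).
  (1,3) → (0,2).
  (2,1) → (1,0).
  (2,2): now satisfied by earlier moves; stays.
  (2,3): now satisfied by earlier moves; stays.
Resulting grid:
+ + + +
+ . . .
+ . # #
All satisfied now.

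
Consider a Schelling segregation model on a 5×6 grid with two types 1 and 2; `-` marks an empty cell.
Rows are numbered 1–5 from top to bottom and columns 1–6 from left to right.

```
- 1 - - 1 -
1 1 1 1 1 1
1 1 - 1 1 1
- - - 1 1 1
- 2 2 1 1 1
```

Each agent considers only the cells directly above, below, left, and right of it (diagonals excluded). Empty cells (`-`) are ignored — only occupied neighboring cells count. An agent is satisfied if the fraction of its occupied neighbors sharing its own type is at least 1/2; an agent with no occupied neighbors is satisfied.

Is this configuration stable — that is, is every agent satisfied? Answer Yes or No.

(1,2)1 1/1 ok
(1,5)1 1/1 ok
(2,1)1 2/2 ok
(2,2)1 4/4 ok
(2,3)1 2/2 ok
(2,4)1 3/3 ok
(2,5)1 4/4 ok
(2,6)1 2/2 ok
(3,1)1 2/2 ok
(3,2)1 2/2 ok
(3,4)1 3/3 ok
(3,5)1 4/4 ok
(3,6)1 3/3 ok
(4,4)1 3/3 ok
(4,5)1 4/4 ok
(4,6)1 3/3 ok
(5,2)2 1/1 ok
(5,3)2 1/2 ok
(5,4)1 2/3 ok
(5,5)1 3/3 ok
(5,6)1 2/2 ok
All meet the threshold, so the configuration is stable.

Yes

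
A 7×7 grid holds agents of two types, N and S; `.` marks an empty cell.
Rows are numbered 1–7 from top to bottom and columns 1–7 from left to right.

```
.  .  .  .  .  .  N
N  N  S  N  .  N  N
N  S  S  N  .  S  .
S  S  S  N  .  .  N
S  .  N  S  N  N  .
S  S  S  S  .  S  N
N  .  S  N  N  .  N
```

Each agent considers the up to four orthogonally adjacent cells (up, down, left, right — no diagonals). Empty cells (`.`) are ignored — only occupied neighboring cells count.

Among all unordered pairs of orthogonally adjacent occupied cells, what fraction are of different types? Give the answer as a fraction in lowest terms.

Scan each occupied cell's neighbors to the right and below so each pair is counted once.
From row 1: 0 unlike of 1 pairs (running 0/1).
From row 2: 4 unlike of 9 pairs (running 4/10).
From row 3: 3 unlike of 7 pairs (running 7/17).
From row 4: 3 unlike of 6 pairs (running 10/23).
From row 5: 4 unlike of 7 pairs (running 14/30).
From row 6: 3 unlike of 8 pairs (running 17/38).
From row 7: 1 unlike of 2 pairs (running 18/40).
Total adjacent occupied pairs: 40; unlike-type pairs: 18.
18/40 reduces to 9/20.

9/20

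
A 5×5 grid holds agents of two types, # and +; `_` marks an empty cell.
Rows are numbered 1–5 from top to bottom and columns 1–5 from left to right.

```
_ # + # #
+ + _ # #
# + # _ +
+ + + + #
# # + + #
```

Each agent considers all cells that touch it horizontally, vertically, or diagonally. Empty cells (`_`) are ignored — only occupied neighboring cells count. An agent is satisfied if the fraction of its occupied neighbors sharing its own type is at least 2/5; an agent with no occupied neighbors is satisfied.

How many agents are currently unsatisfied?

9

Row 1: (1,2)# 0/3 not · (1,3)+ 1/4 not · (1,4)# 3/4 satisfied · (1,5)# 3/3 satisfied
Row 2: (2,1)+ 2/4 satisfied · (2,2)+ 3/6 satisfied · (2,4)# 4/6 satisfied · (2,5)# 3/4 satisfied
Row 3: (3,1)# 0/5 not · (3,2)+ 5/7 satisfied · (3,3)# 1/6 not · (3,5)+ 1/4 not
Row 4: (4,1)+ 2/5 satisfied · (4,2)+ 4/8 satisfied · (4,3)+ 5/7 satisfied · (4,4)+ 4/7 satisfied · (4,5)# 1/4 not
Row 5: (5,1)# 1/3 not · (5,2)# 1/5 not · (5,3)+ 4/5 satisfied · (5,4)+ 3/5 satisfied · (5,5)# 1/3 not
Unsatisfied: (1,2), (1,3), (3,1), (3,3), (3,5), (4,5), (5,1), (5,2), (5,5) — 9 in total.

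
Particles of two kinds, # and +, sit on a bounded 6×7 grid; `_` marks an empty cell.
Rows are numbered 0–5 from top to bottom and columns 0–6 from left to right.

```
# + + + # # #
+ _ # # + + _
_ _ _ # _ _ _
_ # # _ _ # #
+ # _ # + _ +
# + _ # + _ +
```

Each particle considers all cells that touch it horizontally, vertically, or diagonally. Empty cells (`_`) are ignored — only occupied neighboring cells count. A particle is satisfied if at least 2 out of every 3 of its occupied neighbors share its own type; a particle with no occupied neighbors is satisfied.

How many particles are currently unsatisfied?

23

(0,0)# 0/2 ✗
(0,1)+ 2/4 ✗
(0,2)+ 2/4 ✗
(0,3)+ 2/5 ✗
(0,4)# 2/5 ✗
(0,5)# 2/4 ✗
(0,6)# 1/2 ✗
(1,0)+ 1/2 ✗
(1,2)# 2/5 ✗
(1,3)# 3/6 ✗
(1,4)+ 2/6 ✗
(1,5)+ 1/4 ✗
(2,3)# 3/4 ✓
(3,1)# 2/3 ✓
(3,2)# 4/4 ✓
(3,5)# 1/3 ✗
(3,6)# 1/2 ✗
(4,0)+ 1/4 ✗
(4,1)# 3/5 ✗
(4,3)# 2/4 ✗
(4,4)+ 1/4 ✗
(4,6)+ 1/3 ✗
(5,0)# 1/3 ✗
(5,1)+ 1/3 ✗
(5,3)# 1/3 ✗
(5,4)+ 1/3 ✗
(5,6)+ 1/1 ✓
Unsatisfied: (0,0), (0,1), (0,2), (0,3), (0,4), (0,5), (0,6), (1,0), (1,2), (1,3), (1,4), (1,5), (3,5), (3,6), (4,0), (4,1), (4,3), (4,4), (4,6), (5,0), (5,1), (5,3), (5,4) — 23 in total.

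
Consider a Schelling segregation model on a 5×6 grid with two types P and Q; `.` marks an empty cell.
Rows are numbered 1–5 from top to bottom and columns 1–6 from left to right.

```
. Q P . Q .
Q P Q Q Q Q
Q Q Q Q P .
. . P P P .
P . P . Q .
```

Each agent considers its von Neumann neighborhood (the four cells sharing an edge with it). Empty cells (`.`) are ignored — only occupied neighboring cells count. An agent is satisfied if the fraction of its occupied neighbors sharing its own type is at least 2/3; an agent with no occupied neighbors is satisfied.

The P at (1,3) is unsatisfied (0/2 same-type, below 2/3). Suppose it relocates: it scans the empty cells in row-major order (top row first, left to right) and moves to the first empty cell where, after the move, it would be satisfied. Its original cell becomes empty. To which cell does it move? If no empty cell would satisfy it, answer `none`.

Vacating (1,3). Empty cells in order:
  (1,1): 0/2 same-type → still unsatisfied.
  (1,4): 0/2 same-type → still unsatisfied.
  (1,6): 0/2 same-type → still unsatisfied.
  (3,6): 1/2 same-type → still unsatisfied.
  (4,1): 1/2 same-type → still unsatisfied.
  (4,2): 1/2 same-type → still unsatisfied.
  (4,6): 1/1 same-type → satisfied — stop here.

(4,6)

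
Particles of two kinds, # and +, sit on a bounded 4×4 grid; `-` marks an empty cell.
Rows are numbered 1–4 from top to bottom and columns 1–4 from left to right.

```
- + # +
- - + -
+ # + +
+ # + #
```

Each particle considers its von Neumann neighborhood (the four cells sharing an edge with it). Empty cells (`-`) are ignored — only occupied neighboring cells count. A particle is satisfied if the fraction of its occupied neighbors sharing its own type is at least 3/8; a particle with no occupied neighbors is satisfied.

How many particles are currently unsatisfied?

Row 1: (1,2)+ 0/1 ✗ · (1,3)# 0/3 ✗ · (1,4)+ 0/1 ✗
Row 2: (2,3)+ 1/2 ✓
Row 3: (3,1)+ 1/2 ✓ · (3,2)# 1/3 ✗ · (3,3)+ 3/4 ✓ · (3,4)+ 1/2 ✓
Row 4: (4,1)+ 1/2 ✓ · (4,2)# 1/3 ✗ · (4,3)+ 1/3 ✗ · (4,4)# 0/2 ✗
Unsatisfied: (1,2), (1,3), (1,4), (3,2), (4,2), (4,3), (4,4) — 7 in total.

7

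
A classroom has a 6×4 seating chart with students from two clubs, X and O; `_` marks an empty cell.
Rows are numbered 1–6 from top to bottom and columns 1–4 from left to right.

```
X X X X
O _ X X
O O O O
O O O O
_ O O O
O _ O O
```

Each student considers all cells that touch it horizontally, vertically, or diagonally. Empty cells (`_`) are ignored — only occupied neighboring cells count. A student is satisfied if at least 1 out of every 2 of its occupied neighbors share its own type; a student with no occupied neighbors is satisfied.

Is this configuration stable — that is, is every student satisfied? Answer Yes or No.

(1,1)X 1/2 ok
(1,2)X 3/4 ok
(1,3)X 4/4 ok
(1,4)X 3/3 ok
(2,1)O 2/4 ok
(2,3)X 4/7 ok
(2,4)X 3/5 ok
(3,1)O 4/4 ok
(3,2)O 6/7 ok
(3,3)O 5/7 ok
(3,4)O 3/5 ok
(4,1)O 4/4 ok
(4,2)O 7/7 ok
(4,3)O 8/8 ok
(4,4)O 5/5 ok
(5,2)O 6/6 ok
(5,3)O 7/7 ok
(5,4)O 5/5 ok
(6,1)O 1/1 ok
(6,3)O 4/4 ok
(6,4)O 3/3 ok
All meet the threshold, so the configuration is stable.

Yes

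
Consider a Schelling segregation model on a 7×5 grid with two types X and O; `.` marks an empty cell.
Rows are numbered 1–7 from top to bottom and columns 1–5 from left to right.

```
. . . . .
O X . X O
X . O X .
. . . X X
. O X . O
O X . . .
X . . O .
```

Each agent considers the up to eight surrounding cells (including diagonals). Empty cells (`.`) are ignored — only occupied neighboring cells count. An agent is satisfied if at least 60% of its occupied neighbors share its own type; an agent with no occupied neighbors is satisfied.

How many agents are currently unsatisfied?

11

(2,1)O 0/2 ✗
(2,2)X 1/3 ✗
(2,4)X 1/3 ✗
(2,5)O 0/2 ✗
(3,1)X 1/2 ✗
(3,3)O 0/4 ✗
(3,4)X 3/5 ✓
(4,4)X 3/5 ✓
(4,5)X 2/3 ✓
(5,2)O 1/3 ✗
(5,3)X 2/3 ✓
(5,5)O 0/2 ✗
(6,1)O 1/3 ✗
(6,2)X 2/4 ✗
(7,1)X 1/2 ✗
(7,4)O 0/0 ✓
Unsatisfied: (2,1), (2,2), (2,4), (2,5), (3,1), (3,3), (5,2), (5,5), (6,1), (6,2), (7,1) — 11 in total.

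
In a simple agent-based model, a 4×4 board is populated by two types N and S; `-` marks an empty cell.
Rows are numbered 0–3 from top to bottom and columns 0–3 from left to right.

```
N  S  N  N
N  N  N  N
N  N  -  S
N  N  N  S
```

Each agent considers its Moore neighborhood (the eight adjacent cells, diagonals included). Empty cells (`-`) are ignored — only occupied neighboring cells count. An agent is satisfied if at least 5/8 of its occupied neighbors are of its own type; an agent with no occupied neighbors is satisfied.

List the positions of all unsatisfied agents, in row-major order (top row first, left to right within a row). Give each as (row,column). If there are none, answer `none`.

(0,0)N 2/3 ✓
(0,1)S 0/5 ✗
(0,2)N 4/5 ✓
(0,3)N 3/3 ✓
(1,0)N 4/5 ✓
(1,1)N 6/7 ✓
(1,2)N 5/7 ✓
(1,3)N 3/4 ✓
(2,0)N 5/5 ✓
(2,1)N 7/7 ✓
(2,3)S 1/4 ✗
(3,0)N 3/3 ✓
(3,1)N 4/4 ✓
(3,2)N 2/4 ✗
(3,3)S 1/2 ✗

(0,1), (2,3), (3,2), (3,3)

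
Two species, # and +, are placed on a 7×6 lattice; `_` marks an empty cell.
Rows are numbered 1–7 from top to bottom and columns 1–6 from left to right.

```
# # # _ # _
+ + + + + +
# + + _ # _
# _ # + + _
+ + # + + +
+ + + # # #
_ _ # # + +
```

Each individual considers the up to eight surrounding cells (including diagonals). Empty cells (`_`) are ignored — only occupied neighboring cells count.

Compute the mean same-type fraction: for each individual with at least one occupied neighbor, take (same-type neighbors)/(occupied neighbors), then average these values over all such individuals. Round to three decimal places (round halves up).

(1,1)# 1/3
(1,2)# 2/5
(1,3)# 1/4
(1,5)# 0/3
(2,1)+ 2/5
(2,2)+ 4/8
(2,3)+ 4/6
(2,4)+ 3/6
(2,5)+ 2/4
(2,6)+ 1/3
(3,1)# 1/4
(3,2)+ 4/7
(3,3)+ 5/6
(3,5)# 0/5
(4,1)# 1/4
(4,3)# 1/6
(4,4)+ 4/7
(4,5)+ 4/5
(5,1)+ 3/4
(5,2)+ 4/7
(5,3)# 2/7
(5,4)+ 4/8
(5,5)+ 4/7
(5,6)+ 2/4
(6,1)+ 3/3
(6,2)+ 4/6
(6,3)+ 3/7
(6,4)# 4/8
(6,5)# 3/8
(6,6)# 1/5
(7,3)# 2/4
(7,4)# 3/5
(7,5)+ 1/5
(7,6)+ 1/3
Sum over 34 individuals: 1/3 + 2/5 + 1/4 + 0/3 + 2/5 + 4/8 + 4/6 + 3/6 + 2/4 + 1/3 + 1/4 + 4/7 + 5/6 + 0/5 + 1/4 + 1/6 + 4/7 + 4/5 + 3/4 + 4/7 + 2/7 + 4/8 + 4/7 + 2/4 + 3/3 + 4/6 + 3/7 + 4/8 + 3/8 + 1/5 + 2/4 + 3/5 + 1/5 + 1/3 = 1837/120; mean = 1837/120 ÷ 34 = 1837/4080 = 0.450245… → 0.450.

0.450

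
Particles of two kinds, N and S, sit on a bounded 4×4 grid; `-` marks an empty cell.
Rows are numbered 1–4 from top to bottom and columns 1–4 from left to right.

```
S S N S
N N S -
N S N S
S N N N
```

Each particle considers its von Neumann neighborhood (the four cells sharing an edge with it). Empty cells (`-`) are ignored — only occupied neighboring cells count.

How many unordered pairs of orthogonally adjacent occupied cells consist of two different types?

Scan each occupied cell's neighbors to the right and below so each pair is counted once.
Row 1: S(1,1)–S(1,2)= S(1,1)–N(2,1)≠ S(1,2)–N(1,3)≠ S(1,2)–N(2,2)≠ N(1,3)–S(1,4)≠ N(1,3)–S(2,3)≠  → 5/6 unlike.
Row 2: N(2,1)–N(2,2)= N(2,1)–N(3,1)= N(2,2)–S(2,3)≠ N(2,2)–S(3,2)≠ S(2,3)–N(3,3)≠  → 3/5 unlike.
Row 3: N(3,1)–S(3,2)≠ N(3,1)–S(4,1)≠ S(3,2)–N(3,3)≠ S(3,2)–N(4,2)≠ N(3,3)–S(3,4)≠ N(3,3)–N(4,3)= S(3,4)–N(4,4)≠  → 6/7 unlike.
Row 4: S(4,1)–N(4,2)≠ N(4,2)–N(4,3)= N(4,3)–N(4,4)=  → 1/3 unlike.
Total adjacent occupied pairs: 21; unlike-type pairs: 15.

15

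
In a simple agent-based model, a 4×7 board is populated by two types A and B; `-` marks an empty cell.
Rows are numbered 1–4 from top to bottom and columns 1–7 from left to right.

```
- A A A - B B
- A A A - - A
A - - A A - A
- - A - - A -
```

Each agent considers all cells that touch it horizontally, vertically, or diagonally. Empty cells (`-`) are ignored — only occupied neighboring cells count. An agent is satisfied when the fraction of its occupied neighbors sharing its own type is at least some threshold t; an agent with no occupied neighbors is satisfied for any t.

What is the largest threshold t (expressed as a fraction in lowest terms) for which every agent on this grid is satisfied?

1/3

(1,2)A 3/3
(1,3)A 5/5
(1,4)A 3/3
(1,6)B 1/2
(1,7)B 1/2
(2,2)A 4/4
(2,3)A 6/6
(2,4)A 5/5
(2,7)A 1/3
(3,1)A 1/1
(3,4)A 4/4
(3,5)A 3/3
(3,7)A 2/2
(4,3)A 1/1
(4,6)A 2/2
The smallest same-type fraction is 1/3 at (2,7), which reduces to 1/3. Any threshold above that leaves this agent unsatisfied.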